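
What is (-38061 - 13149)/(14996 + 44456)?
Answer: -25605/29726 ≈ -0.86137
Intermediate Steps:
(-38061 - 13149)/(14996 + 44456) = -51210/59452 = -51210*1/59452 = -25605/29726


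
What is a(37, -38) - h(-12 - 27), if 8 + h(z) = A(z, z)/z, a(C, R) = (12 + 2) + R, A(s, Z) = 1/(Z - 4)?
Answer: -26833/1677 ≈ -16.001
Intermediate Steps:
A(s, Z) = 1/(-4 + Z)
a(C, R) = 14 + R
h(z) = -8 + 1/(z*(-4 + z)) (h(z) = -8 + 1/((-4 + z)*z) = -8 + 1/(z*(-4 + z)))
a(37, -38) - h(-12 - 27) = (14 - 38) - (-8 + 1/((-12 - 27)*(-4 + (-12 - 27)))) = -24 - (-8 + 1/((-39)*(-4 - 39))) = -24 - (-8 - 1/39/(-43)) = -24 - (-8 - 1/39*(-1/43)) = -24 - (-8 + 1/1677) = -24 - 1*(-13415/1677) = -24 + 13415/1677 = -26833/1677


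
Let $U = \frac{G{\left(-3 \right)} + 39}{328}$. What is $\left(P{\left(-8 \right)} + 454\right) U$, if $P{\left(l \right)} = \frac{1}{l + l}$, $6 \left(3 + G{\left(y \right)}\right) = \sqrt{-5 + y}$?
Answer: $\frac{65367}{1312} + \frac{2421 i \sqrt{2}}{5248} \approx 49.822 + 0.6524 i$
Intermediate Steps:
$G{\left(y \right)} = -3 + \frac{\sqrt{-5 + y}}{6}$
$P{\left(l \right)} = \frac{1}{2 l}$
$U = \frac{9}{82} + \frac{i \sqrt{2}}{984}$ ($U = \frac{\left(-3 + \frac{\sqrt{-5 - 3}}{6}\right) + 39}{328} = \left(\left(-3 + \frac{\sqrt{-8}}{6}\right) + 39\right) \frac{1}{328} = \left(\left(-3 + \frac{2 i \sqrt{2}}{6}\right) + 39\right) \frac{1}{328} = \left(\left(-3 + \frac{i \sqrt{2}}{3}\right) + 39\right) \frac{1}{328} = \left(36 + \frac{i \sqrt{2}}{3}\right) \frac{1}{328} = \frac{9}{82} + \frac{i \sqrt{2}}{984} \approx 0.10976 + 0.0014372 i$)
$\left(P{\left(-8 \right)} + 454\right) U = \left(\frac{1}{2 \left(-8\right)} + 454\right) \left(\frac{9}{82} + \frac{i \sqrt{2}}{984}\right) = \left(\frac{1}{2} \left(- \frac{1}{8}\right) + 454\right) \left(\frac{9}{82} + \frac{i \sqrt{2}}{984}\right) = \left(- \frac{1}{16} + 454\right) \left(\frac{9}{82} + \frac{i \sqrt{2}}{984}\right) = \frac{7263 \left(\frac{9}{82} + \frac{i \sqrt{2}}{984}\right)}{16} = \frac{65367}{1312} + \frac{2421 i \sqrt{2}}{5248}$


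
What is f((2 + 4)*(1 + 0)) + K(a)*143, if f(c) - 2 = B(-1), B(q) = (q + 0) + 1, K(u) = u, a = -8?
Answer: -1142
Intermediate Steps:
B(q) = 1 + q (B(q) = q + 1 = 1 + q)
f(c) = 2 (f(c) = 2 + (1 - 1) = 2 + 0 = 2)
f((2 + 4)*(1 + 0)) + K(a)*143 = 2 - 8*143 = 2 - 1144 = -1142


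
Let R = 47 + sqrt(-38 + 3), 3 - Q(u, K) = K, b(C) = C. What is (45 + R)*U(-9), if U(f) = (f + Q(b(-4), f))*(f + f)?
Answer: -4968 - 54*I*sqrt(35) ≈ -4968.0 - 319.47*I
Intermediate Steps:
Q(u, K) = 3 - K
R = 47 + I*sqrt(35) (R = 47 + sqrt(-35) = 47 + I*sqrt(35) ≈ 47.0 + 5.9161*I)
U(f) = 6*f (U(f) = (f + (3 - f))*(f + f) = 3*(2*f) = 6*f)
(45 + R)*U(-9) = (45 + (47 + I*sqrt(35)))*(6*(-9)) = (92 + I*sqrt(35))*(-54) = -4968 - 54*I*sqrt(35)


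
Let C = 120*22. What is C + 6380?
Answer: 9020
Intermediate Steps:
C = 2640
C + 6380 = 2640 + 6380 = 9020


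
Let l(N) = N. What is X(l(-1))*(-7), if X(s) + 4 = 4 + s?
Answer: 7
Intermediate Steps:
X(s) = s (X(s) = -4 + (4 + s) = s)
X(l(-1))*(-7) = -1*(-7) = 7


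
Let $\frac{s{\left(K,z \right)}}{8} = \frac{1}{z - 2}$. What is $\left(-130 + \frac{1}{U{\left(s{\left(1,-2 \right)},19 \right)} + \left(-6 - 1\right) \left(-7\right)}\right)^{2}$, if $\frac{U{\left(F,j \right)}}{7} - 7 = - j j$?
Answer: $\frac{99711324441}{5900041} \approx 16900.0$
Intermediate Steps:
$s{\left(K,z \right)} = \frac{8}{-2 + z}$ ($s{\left(K,z \right)} = \frac{8}{z - 2} = \frac{8}{-2 + z}$)
$U{\left(F,j \right)} = 49 - 7 j^{2}$ ($U{\left(F,j \right)} = 49 + 7 - j j = 49 + 7 \left(- j^{2}\right) = 49 - 7 j^{2}$)
$\left(-130 + \frac{1}{U{\left(s{\left(1,-2 \right)},19 \right)} + \left(-6 - 1\right) \left(-7\right)}\right)^{2} = \left(-130 + \frac{1}{\left(49 - 7 \cdot 19^{2}\right) + \left(-6 - 1\right) \left(-7\right)}\right)^{2} = \left(-130 + \frac{1}{\left(49 - 2527\right) - -49}\right)^{2} = \left(-130 + \frac{1}{\left(49 - 2527\right) + 49}\right)^{2} = \left(-130 + \frac{1}{-2478 + 49}\right)^{2} = \left(-130 + \frac{1}{-2429}\right)^{2} = \left(-130 - \frac{1}{2429}\right)^{2} = \left(- \frac{315771}{2429}\right)^{2} = \frac{99711324441}{5900041}$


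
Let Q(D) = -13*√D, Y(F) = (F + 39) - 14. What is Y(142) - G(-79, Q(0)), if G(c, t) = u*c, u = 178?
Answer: 14229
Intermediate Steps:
Y(F) = 25 + F (Y(F) = (39 + F) - 14 = 25 + F)
G(c, t) = 178*c
Y(142) - G(-79, Q(0)) = (25 + 142) - 178*(-79) = 167 - 1*(-14062) = 167 + 14062 = 14229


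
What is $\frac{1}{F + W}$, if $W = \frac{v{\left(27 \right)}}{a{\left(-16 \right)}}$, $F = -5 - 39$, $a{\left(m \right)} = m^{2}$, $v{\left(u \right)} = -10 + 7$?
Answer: $- \frac{256}{11267} \approx -0.022721$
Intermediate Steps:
$v{\left(u \right)} = -3$
$F = -44$ ($F = -5 - 39 = -44$)
$W = - \frac{3}{256}$ ($W = - \frac{3}{\left(-16\right)^{2}} = - \frac{3}{256} \approx -0.011719$)
$\frac{1}{F + W} = \frac{1}{-44 - \frac{3}{256}} = \frac{1}{- \frac{11267}{256}} = - \frac{256}{11267}$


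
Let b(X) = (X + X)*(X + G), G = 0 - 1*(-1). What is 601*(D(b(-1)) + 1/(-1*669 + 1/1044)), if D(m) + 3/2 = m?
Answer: -1260533193/1396870 ≈ -902.40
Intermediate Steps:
G = 1 (G = 0 + 1 = 1)
b(X) = 2*X*(1 + X) (b(X) = (X + X)*(X + 1) = (2*X)*(1 + X) = 2*X*(1 + X))
D(m) = -3/2 + m
601*(D(b(-1)) + 1/(-1*669 + 1/1044)) = 601*((-3/2 + 2*(-1)*(1 - 1)) + 1/(-1*669 + 1/1044)) = 601*((-3/2 + 2*(-1)*0) + 1/(-669 + 1/1044)) = 601*((-3/2 + 0) + 1/(-698435/1044)) = 601*(-3/2 - 1044/698435) = 601*(-2097393/1396870) = -1260533193/1396870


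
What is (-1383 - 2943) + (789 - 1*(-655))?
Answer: -2882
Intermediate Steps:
(-1383 - 2943) + (789 - 1*(-655)) = -4326 + (789 + 655) = -4326 + 1444 = -2882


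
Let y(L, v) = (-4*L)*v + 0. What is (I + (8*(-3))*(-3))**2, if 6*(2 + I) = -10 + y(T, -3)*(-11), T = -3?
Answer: 162409/9 ≈ 18045.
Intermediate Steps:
y(L, v) = -4*L*v (y(L, v) = -4*L*v + 0 = -4*L*v)
I = 187/3 (I = -2 + (-10 - 4*(-3)*(-3)*(-11))/6 = -2 + (-10 - 36*(-11))/6 = -2 + (-10 + 396)/6 = -2 + (1/6)*386 = -2 + 193/3 = 187/3 ≈ 62.333)
(I + (8*(-3))*(-3))**2 = (187/3 + (8*(-3))*(-3))**2 = (187/3 - 24*(-3))**2 = (187/3 + 72)**2 = (403/3)**2 = 162409/9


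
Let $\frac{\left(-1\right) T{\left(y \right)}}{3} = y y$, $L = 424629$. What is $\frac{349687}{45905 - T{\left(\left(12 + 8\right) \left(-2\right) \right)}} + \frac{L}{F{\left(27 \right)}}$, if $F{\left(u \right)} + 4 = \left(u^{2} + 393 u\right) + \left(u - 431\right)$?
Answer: $\frac{8451197243}{184769020} \approx 45.739$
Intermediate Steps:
$F{\left(u \right)} = -435 + u^{2} + 394 u$ ($F{\left(u \right)} = -4 + \left(\left(u^{2} + 393 u\right) + \left(u - 431\right)\right) = -4 + \left(\left(u^{2} + 393 u\right) + \left(-431 + u\right)\right) = -4 + \left(-431 + u^{2} + 394 u\right) = -435 + u^{2} + 394 u$)
$T{\left(y \right)} = - 3 y^{2}$ ($T{\left(y \right)} = - 3 y y = - 3 y^{2}$)
$\frac{349687}{45905 - T{\left(\left(12 + 8\right) \left(-2\right) \right)}} + \frac{L}{F{\left(27 \right)}} = \frac{349687}{45905 - - 3 \left(\left(12 + 8\right) \left(-2\right)\right)^{2}} + \frac{424629}{-435 + 27^{2} + 394 \cdot 27} = \frac{349687}{45905 - - 3 \left(20 \left(-2\right)\right)^{2}} + \frac{424629}{-435 + 729 + 10638} = \frac{349687}{45905 - - 3 \left(-40\right)^{2}} + \frac{424629}{10932} = \frac{349687}{45905 - \left(-3\right) 1600} + 424629 \cdot \frac{1}{10932} = \frac{349687}{45905 - -4800} + \frac{141543}{3644} = \frac{349687}{45905 + 4800} + \frac{141543}{3644} = \frac{349687}{50705} + \frac{141543}{3644} = \frac{8451197243}{184769020}$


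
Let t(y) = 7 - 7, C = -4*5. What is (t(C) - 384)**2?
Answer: 147456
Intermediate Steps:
C = -20
t(y) = 0
(t(C) - 384)**2 = (0 - 384)**2 = (-384)**2 = 147456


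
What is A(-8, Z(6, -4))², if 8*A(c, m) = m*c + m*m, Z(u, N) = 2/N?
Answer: 289/1024 ≈ 0.28223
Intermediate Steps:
A(c, m) = m²/8 + c*m/8 (A(c, m) = (m*c + m*m)/8 = (c*m + m²)/8 = (m² + c*m)/8 = m²/8 + c*m/8)
A(-8, Z(6, -4))² = ((2/(-4))*(-8 + 2/(-4))/8)² = ((2*(-¼))*(-8 + 2*(-¼))/8)² = ((⅛)*(-½)*(-8 - ½))² = ((⅛)*(-½)*(-17/2))² = (17/32)² = 289/1024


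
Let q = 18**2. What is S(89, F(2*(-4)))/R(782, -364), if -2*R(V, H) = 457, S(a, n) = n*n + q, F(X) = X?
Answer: -776/457 ≈ -1.6980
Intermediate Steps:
q = 324
S(a, n) = 324 + n**2 (S(a, n) = n*n + 324 = n**2 + 324 = 324 + n**2)
R(V, H) = -457/2 (R(V, H) = -1/2*457 = -457/2)
S(89, F(2*(-4)))/R(782, -364) = (324 + (2*(-4))**2)/(-457/2) = (324 + (-8)**2)*(-2/457) = (324 + 64)*(-2/457) = 388*(-2/457) = -776/457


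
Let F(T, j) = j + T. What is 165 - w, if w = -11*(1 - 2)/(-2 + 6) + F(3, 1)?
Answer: 633/4 ≈ 158.25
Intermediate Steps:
F(T, j) = T + j
w = 27/4 (w = -11*(1 - 2)/(-2 + 6) + (3 + 1) = -(-11)/4 + 4 = -11*(-¼) + 4 = 11/4 + 4 = 27/4 ≈ 6.7500)
165 - w = 165 - 1*27/4 = 165 - 27/4 = 633/4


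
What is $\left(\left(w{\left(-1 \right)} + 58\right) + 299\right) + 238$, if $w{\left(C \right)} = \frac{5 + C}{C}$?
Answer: $591$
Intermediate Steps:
$w{\left(C \right)} = \frac{5 + C}{C}$
$\left(\left(w{\left(-1 \right)} + 58\right) + 299\right) + 238 = \left(\left(\frac{5 - 1}{-1} + 58\right) + 299\right) + 238 = \left(\left(\left(-1\right) 4 + 58\right) + 299\right) + 238 = \left(\left(-4 + 58\right) + 299\right) + 238 = \left(54 + 299\right) + 238 = 353 + 238 = 591$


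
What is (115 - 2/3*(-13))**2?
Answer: 137641/9 ≈ 15293.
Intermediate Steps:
(115 - 2/3*(-13))**2 = (115 + 26/3)**2 = (371/3)**2 = 137641/9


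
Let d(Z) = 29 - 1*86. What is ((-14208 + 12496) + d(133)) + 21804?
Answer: 20035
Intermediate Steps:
d(Z) = -57 (d(Z) = 29 - 86 = -57)
((-14208 + 12496) + d(133)) + 21804 = ((-14208 + 12496) - 57) + 21804 = (-1712 - 57) + 21804 = -1769 + 21804 = 20035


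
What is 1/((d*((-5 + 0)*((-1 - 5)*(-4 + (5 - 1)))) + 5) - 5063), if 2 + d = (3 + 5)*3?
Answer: -1/5058 ≈ -0.00019771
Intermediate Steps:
d = 22 (d = -2 + (3 + 5)*3 = -2 + 8*3 = -2 + 24 = 22)
1/((d*((-5 + 0)*((-1 - 5)*(-4 + (5 - 1)))) + 5) - 5063) = 1/((22*((-5 + 0)*((-1 - 5)*(-4 + (5 - 1)))) + 5) - 5063) = 1/((22*(-(-30)*(-4 + 4)) + 5) - 5063) = 1/((22*(-(-30)*0) + 5) - 5063) = 1/((22*(-5*0) + 5) - 5063) = 1/((22*0 + 5) - 5063) = 1/((0 + 5) - 5063) = 1/(5 - 5063) = 1/(-5058) = -1/5058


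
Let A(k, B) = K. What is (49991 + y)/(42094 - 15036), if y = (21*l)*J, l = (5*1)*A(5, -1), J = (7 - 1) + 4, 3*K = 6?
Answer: 52091/27058 ≈ 1.9252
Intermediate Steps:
K = 2 (K = (1/3)*6 = 2)
A(k, B) = 2
J = 10 (J = 6 + 4 = 10)
l = 10 (l = (5*1)*2 = 5*2 = 10)
y = 2100 (y = (21*10)*10 = 210*10 = 2100)
(49991 + y)/(42094 - 15036) = (49991 + 2100)/(42094 - 15036) = 52091/27058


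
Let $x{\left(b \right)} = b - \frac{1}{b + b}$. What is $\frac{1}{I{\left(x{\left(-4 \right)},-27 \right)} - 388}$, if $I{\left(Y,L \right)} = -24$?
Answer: $- \frac{1}{412} \approx -0.0024272$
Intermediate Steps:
$x{\left(b \right)} = b - \frac{1}{2 b}$
$\frac{1}{I{\left(x{\left(-4 \right)},-27 \right)} - 388} = \frac{1}{-24 - 388} = \frac{1}{-412} = - \frac{1}{412}$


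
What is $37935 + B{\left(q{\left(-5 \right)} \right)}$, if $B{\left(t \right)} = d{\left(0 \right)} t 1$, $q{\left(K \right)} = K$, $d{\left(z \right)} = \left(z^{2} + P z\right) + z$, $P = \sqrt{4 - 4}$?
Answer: $37935$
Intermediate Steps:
$P = 0$ ($P = \sqrt{0} = 0$)
$d{\left(z \right)} = z + z^{2}$ ($d{\left(z \right)} = \left(z^{2} + 0 z\right) + z = \left(z^{2} + 0\right) + z = z^{2} + z = z + z^{2}$)
$B{\left(t \right)} = 0$ ($B{\left(t \right)} = 0 \left(1 + 0\right) t 1 = 0 \cdot 1 t 1 = 0 t 1 = 0 \cdot 1 = 0$)
$37935 + B{\left(q{\left(-5 \right)} \right)} = 37935 + 0 = 37935$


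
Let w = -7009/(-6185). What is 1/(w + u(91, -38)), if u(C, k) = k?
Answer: -6185/228021 ≈ -0.027125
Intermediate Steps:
w = 7009/6185 (w = -7009*(-1/6185) = 7009/6185 ≈ 1.1332)
1/(w + u(91, -38)) = 1/(7009/6185 - 38) = 1/(-228021/6185) = -6185/228021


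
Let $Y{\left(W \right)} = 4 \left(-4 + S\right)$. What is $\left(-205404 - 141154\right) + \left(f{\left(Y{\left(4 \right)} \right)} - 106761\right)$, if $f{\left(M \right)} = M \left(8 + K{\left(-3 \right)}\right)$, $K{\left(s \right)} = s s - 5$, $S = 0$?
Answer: $-453511$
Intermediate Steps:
$Y{\left(W \right)} = -16$ ($Y{\left(W \right)} = 4 \left(-4 + 0\right) = 4 \left(-4\right) = -16$)
$K{\left(s \right)} = -5 + s^{2}$ ($K{\left(s \right)} = s^{2} - 5 = -5 + s^{2}$)
$f{\left(M \right)} = 12 M$ ($f{\left(M \right)} = M \left(8 - \left(5 - \left(-3\right)^{2}\right)\right) = M \left(8 + \left(-5 + 9\right)\right) = M \left(8 + 4\right) = M 12 = 12 M$)
$\left(-205404 - 141154\right) + \left(f{\left(Y{\left(4 \right)} \right)} - 106761\right) = \left(-205404 - 141154\right) + \left(12 \left(-16\right) - 106761\right) = -346558 - 106953 = -453511$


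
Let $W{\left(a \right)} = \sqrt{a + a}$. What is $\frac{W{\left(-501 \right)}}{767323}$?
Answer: $\frac{i \sqrt{1002}}{767323} \approx 4.1253 \cdot 10^{-5} i$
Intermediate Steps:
$W{\left(a \right)} = \sqrt{2} \sqrt{a}$ ($W{\left(a \right)} = \sqrt{2 a} = \sqrt{2} \sqrt{a}$)
$\frac{W{\left(-501 \right)}}{767323} = \frac{\sqrt{2} \sqrt{-501}}{767323} = \sqrt{2} i \sqrt{501} \cdot \frac{1}{767323} = i \sqrt{1002} \cdot \frac{1}{767323} = \frac{i \sqrt{1002}}{767323}$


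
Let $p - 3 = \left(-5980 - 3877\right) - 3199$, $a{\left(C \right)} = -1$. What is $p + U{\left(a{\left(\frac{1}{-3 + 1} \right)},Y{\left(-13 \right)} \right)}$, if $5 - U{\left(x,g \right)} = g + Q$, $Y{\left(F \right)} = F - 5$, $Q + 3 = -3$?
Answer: $-13024$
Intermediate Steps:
$Q = -6$ ($Q = -3 - 3 = -6$)
$Y{\left(F \right)} = -5 + F$ ($Y{\left(F \right)} = F - 5 = -5 + F$)
$p = -13053$ ($p = 3 - 13056 = -13053$)
$U{\left(x,g \right)} = 11 - g$ ($U{\left(x,g \right)} = 5 - \left(g - 6\right) = 5 - \left(-6 + g\right) = 11 - g$)
$p + U{\left(a{\left(\frac{1}{-3 + 1} \right)},Y{\left(-13 \right)} \right)} = -13053 + \left(11 - \left(-5 - 13\right)\right) = -13053 + \left(11 - -18\right) = -13053 + \left(11 + 18\right) = -13053 + 29 = -13024$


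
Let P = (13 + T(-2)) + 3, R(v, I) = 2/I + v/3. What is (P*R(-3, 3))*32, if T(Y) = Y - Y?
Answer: -512/3 ≈ -170.67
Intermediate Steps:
T(Y) = 0
R(v, I) = 2/I + v/3 (R(v, I) = 2/I + v*(1/3) = 2/I + v/3)
P = 16 (P = (13 + 0) + 3 = 13 + 3 = 16)
(P*R(-3, 3))*32 = (16*(2/3 + (1/3)*(-3)))*32 = (16*(2*(1/3) - 1))*32 = (16*(2/3 - 1))*32 = (16*(-1/3))*32 = -16/3*32 = -512/3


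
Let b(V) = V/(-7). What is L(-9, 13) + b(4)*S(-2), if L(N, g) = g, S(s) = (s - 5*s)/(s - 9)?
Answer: 1033/77 ≈ 13.416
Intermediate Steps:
S(s) = -4*s/(-9 + s) (S(s) = (-4*s)/(-9 + s) = -4*s/(-9 + s))
b(V) = -V/7 (b(V) = V*(-⅐) = -V/7)
L(-9, 13) + b(4)*S(-2) = 13 + (-⅐*4)*(-4*(-2)/(-9 - 2)) = 13 - (-16)*(-2)/(7*(-11)) = 13 - (-16)*(-2)*(-1)/(7*11) = 13 - 4/7*(-8/11) = 13 + 32/77 = 1033/77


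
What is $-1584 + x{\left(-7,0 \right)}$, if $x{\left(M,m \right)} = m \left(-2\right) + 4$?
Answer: $-1580$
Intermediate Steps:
$x{\left(M,m \right)} = 4 - 2 m$ ($x{\left(M,m \right)} = - 2 m + 4 = 4 - 2 m$)
$-1584 + x{\left(-7,0 \right)} = -1584 + \left(4 - 0\right) = -1584 + \left(4 + 0\right) = -1584 + 4 = -1580$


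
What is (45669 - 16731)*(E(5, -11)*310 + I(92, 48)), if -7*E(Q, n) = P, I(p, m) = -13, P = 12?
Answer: -15754674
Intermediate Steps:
E(Q, n) = -12/7 (E(Q, n) = -1/7*12 = -12/7)
(45669 - 16731)*(E(5, -11)*310 + I(92, 48)) = (45669 - 16731)*(-12/7*310 - 13) = 28938*(-3720/7 - 13) = 28938*(-3811/7) = -15754674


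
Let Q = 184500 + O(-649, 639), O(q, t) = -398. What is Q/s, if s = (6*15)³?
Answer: 92051/364500 ≈ 0.25254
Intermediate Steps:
Q = 184102 (Q = 184500 - 398 = 184102)
s = 729000 (s = 90³ = 729000)
Q/s = 184102/729000 = 184102*(1/729000) = 92051/364500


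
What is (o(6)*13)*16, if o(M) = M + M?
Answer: 2496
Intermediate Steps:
o(M) = 2*M
(o(6)*13)*16 = ((2*6)*13)*16 = (12*13)*16 = 156*16 = 2496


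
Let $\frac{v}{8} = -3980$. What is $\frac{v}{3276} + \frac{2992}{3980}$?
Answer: $- \frac{7307588}{814905} \approx -8.9674$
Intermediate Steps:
$v = -31840$ ($v = 8 \left(-3980\right) = -31840$)
$\frac{v}{3276} + \frac{2992}{3980} = - \frac{31840}{3276} + \frac{2992}{3980} = \left(-31840\right) \frac{1}{3276} + 2992 \cdot \frac{1}{3980} = - \frac{7960}{819} + \frac{748}{995} = - \frac{7307588}{814905}$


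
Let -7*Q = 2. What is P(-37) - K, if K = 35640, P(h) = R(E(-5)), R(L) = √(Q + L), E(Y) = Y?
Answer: -35640 + I*√259/7 ≈ -35640.0 + 2.2991*I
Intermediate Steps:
Q = -2/7 (Q = -⅐*2 = -2/7 ≈ -0.28571)
R(L) = √(-2/7 + L)
P(h) = I*√259/7 (P(h) = √(-14 + 49*(-5))/7 = √(-14 - 245)/7 = √(-259)/7 = (I*√259)/7 = I*√259/7)
P(-37) - K = I*√259/7 - 1*35640 = I*√259/7 - 35640 = -35640 + I*√259/7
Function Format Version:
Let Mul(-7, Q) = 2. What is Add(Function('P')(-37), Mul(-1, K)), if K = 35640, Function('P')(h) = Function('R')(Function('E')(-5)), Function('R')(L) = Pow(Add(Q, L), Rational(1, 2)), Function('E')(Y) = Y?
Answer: Add(-35640, Mul(Rational(1, 7), I, Pow(259, Rational(1, 2)))) ≈ Add(-35640., Mul(2.2991, I))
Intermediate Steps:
Q = Rational(-2, 7) (Q = Mul(Rational(-1, 7), 2) = Rational(-2, 7) ≈ -0.28571)
Function('R')(L) = Pow(Add(Rational(-2, 7), L), Rational(1, 2))
Function('P')(h) = Mul(Rational(1, 7), I, Pow(259, Rational(1, 2))) (Function('P')(h) = Mul(Rational(1, 7), Pow(Add(-14, Mul(49, -5)), Rational(1, 2))) = Mul(Rational(1, 7), Pow(Add(-14, -245), Rational(1, 2))) = Mul(Rational(1, 7), Pow(-259, Rational(1, 2))) = Mul(Rational(1, 7), Mul(I, Pow(259, Rational(1, 2)))) = Mul(Rational(1, 7), I, Pow(259, Rational(1, 2))))
Add(Function('P')(-37), Mul(-1, K)) = Add(Mul(Rational(1, 7), I, Pow(259, Rational(1, 2))), Mul(-1, 35640)) = Add(Mul(Rational(1, 7), I, Pow(259, Rational(1, 2))), -35640) = Add(-35640, Mul(Rational(1, 7), I, Pow(259, Rational(1, 2))))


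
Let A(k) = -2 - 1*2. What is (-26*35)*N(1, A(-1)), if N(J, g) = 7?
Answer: -6370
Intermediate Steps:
A(k) = -4 (A(k) = -2 - 2 = -4)
(-26*35)*N(1, A(-1)) = -26*35*7 = -910*7 = -6370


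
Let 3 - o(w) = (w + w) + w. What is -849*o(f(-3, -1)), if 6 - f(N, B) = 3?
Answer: 5094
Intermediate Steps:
f(N, B) = 3 (f(N, B) = 6 - 1*3 = 6 - 3 = 3)
o(w) = 3 - 3*w (o(w) = 3 - ((w + w) + w) = 3 - (2*w + w) = 3 - 3*w)
-849*o(f(-3, -1)) = -849*(3 - 3*3) = -849*(3 - 9) = -849*(-6) = 5094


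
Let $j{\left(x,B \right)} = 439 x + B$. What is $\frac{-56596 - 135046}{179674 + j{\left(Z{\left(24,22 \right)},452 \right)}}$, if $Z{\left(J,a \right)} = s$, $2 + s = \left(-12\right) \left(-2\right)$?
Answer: $- \frac{95821}{94892} \approx -1.0098$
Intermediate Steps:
$s = 22$ ($s = -2 - -24 = -2 + 24 = 22$)
$Z{\left(J,a \right)} = 22$
$j{\left(x,B \right)} = B + 439 x$
$\frac{-56596 - 135046}{179674 + j{\left(Z{\left(24,22 \right)},452 \right)}} = \frac{-56596 - 135046}{179674 + \left(452 + 439 \cdot 22\right)} = - \frac{191642}{179674 + \left(452 + 9658\right)} = - \frac{191642}{179674 + 10110} = - \frac{191642}{189784} = \left(-191642\right) \frac{1}{189784} = - \frac{95821}{94892}$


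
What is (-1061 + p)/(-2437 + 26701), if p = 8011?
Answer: 3475/12132 ≈ 0.28643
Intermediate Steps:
(-1061 + p)/(-2437 + 26701) = (-1061 + 8011)/(-2437 + 26701) = 6950/24264 = 6950*(1/24264) = 3475/12132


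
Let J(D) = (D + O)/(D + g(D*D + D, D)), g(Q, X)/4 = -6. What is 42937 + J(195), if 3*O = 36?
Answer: 815826/19 ≈ 42938.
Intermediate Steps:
O = 12 (O = (⅓)*36 = 12)
g(Q, X) = -24 (g(Q, X) = 4*(-6) = -24)
J(D) = (12 + D)/(-24 + D) (J(D) = (D + 12)/(D - 24) = (12 + D)/(-24 + D))
42937 + J(195) = 42937 + (12 + 195)/(-24 + 195) = 42937 + 207/171 = 42937 + (1/171)*207 = 42937 + 23/19 = 815826/19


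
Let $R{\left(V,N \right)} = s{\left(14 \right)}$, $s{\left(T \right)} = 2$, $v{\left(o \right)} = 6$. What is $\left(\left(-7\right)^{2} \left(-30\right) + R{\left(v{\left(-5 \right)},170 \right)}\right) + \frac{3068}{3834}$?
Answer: $- \frac{2812622}{1917} \approx -1467.2$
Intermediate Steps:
$R{\left(V,N \right)} = 2$
$\left(\left(-7\right)^{2} \left(-30\right) + R{\left(v{\left(-5 \right)},170 \right)}\right) + \frac{3068}{3834} = \left(\left(-7\right)^{2} \left(-30\right) + 2\right) + \frac{3068}{3834} = \left(49 \left(-30\right) + 2\right) + 3068 \cdot \frac{1}{3834} = \left(-1470 + 2\right) + \frac{1534}{1917} = -1468 + \frac{1534}{1917} = - \frac{2812622}{1917}$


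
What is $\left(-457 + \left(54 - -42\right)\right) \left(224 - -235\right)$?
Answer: $-165699$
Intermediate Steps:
$\left(-457 + \left(54 - -42\right)\right) \left(224 - -235\right) = \left(-457 + \left(54 + 42\right)\right) \left(224 + 235\right) = \left(-457 + 96\right) 459 = \left(-361\right) 459 = -165699$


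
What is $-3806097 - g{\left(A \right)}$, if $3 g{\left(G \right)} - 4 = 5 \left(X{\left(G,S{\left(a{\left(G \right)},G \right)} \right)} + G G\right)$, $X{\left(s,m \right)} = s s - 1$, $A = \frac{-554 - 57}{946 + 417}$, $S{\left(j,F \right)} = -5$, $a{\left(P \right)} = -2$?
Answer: $- \frac{3200927860}{841} \approx -3.8061 \cdot 10^{6}$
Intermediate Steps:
$A = - \frac{13}{29}$ ($A = - \frac{611}{1363} = \left(-611\right) \frac{1}{1363} = - \frac{13}{29} \approx -0.44828$)
$X{\left(s,m \right)} = -1 + s^{2}$ ($X{\left(s,m \right)} = s^{2} - 1 = -1 + s^{2}$)
$g{\left(G \right)} = - \frac{1}{3} + \frac{10 G^{2}}{3}$ ($g{\left(G \right)} = \frac{4}{3} + \frac{5 \left(\left(-1 + G^{2}\right) + G G\right)}{3} = \frac{4}{3} + \frac{5 \left(\left(-1 + G^{2}\right) + G^{2}\right)}{3} = \frac{4}{3} + \frac{5 \left(-1 + 2 G^{2}\right)}{3} = \frac{4}{3} + \frac{-5 + 10 G^{2}}{3} = \frac{4}{3} + \left(- \frac{5}{3} + \frac{10 G^{2}}{3}\right) = - \frac{1}{3} + \frac{10 G^{2}}{3}$)
$-3806097 - g{\left(A \right)} = -3806097 - \left(- \frac{1}{3} + \frac{10 \left(- \frac{13}{29}\right)^{2}}{3}\right) = -3806097 - \left(- \frac{1}{3} + \frac{10}{3} \cdot \frac{169}{841}\right) = -3806097 - \left(- \frac{1}{3} + \frac{1690}{2523}\right) = -3806097 - \frac{283}{841} = - \frac{3200927860}{841}$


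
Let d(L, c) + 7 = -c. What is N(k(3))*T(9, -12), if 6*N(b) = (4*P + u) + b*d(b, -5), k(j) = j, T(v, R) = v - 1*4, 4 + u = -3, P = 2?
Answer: -25/6 ≈ -4.1667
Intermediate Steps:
d(L, c) = -7 - c
u = -7 (u = -4 - 3 = -7)
T(v, R) = -4 + v (T(v, R) = v - 4 = -4 + v)
N(b) = ⅙ - b/3 (N(b) = ((4*2 - 7) + b*(-7 - 1*(-5)))/6 = ((8 - 7) + b*(-7 + 5))/6 = (1 + b*(-2))/6 = (1 - 2*b)/6 = ⅙ - b/3)
N(k(3))*T(9, -12) = (⅙ - ⅓*3)*(-4 + 9) = (⅙ - 1)*5 = -⅚*5 = -25/6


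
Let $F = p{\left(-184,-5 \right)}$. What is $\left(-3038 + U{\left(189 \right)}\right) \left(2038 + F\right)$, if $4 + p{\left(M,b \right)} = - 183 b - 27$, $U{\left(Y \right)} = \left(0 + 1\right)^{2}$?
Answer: $-8874114$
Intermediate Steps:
$U{\left(Y \right)} = 1$ ($U{\left(Y \right)} = 1^{2} = 1$)
$p{\left(M,b \right)} = -31 - 183 b$ ($p{\left(M,b \right)} = -4 - \left(27 + 183 b\right) = -31 - 183 b$)
$F = 884$ ($F = -31 - -915 = -31 + 915 = 884$)
$\left(-3038 + U{\left(189 \right)}\right) \left(2038 + F\right) = \left(-3038 + 1\right) \left(2038 + 884\right) = \left(-3037\right) 2922 = -8874114$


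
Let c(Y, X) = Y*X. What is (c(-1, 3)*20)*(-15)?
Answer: 900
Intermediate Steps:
c(Y, X) = X*Y
(c(-1, 3)*20)*(-15) = ((3*(-1))*20)*(-15) = -3*20*(-15) = -60*(-15) = 900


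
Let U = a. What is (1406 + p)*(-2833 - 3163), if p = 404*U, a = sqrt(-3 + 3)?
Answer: -8430376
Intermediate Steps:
a = 0 (a = sqrt(0) = 0)
U = 0
p = 0 (p = 404*0 = 0)
(1406 + p)*(-2833 - 3163) = (1406 + 0)*(-2833 - 3163) = 1406*(-5996) = -8430376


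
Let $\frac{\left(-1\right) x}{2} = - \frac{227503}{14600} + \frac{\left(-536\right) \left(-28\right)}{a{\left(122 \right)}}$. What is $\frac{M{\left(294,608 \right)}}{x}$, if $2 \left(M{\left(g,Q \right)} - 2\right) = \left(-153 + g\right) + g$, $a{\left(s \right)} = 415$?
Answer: $- \frac{132995050}{24940611} \approx -5.3325$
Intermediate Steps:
$M{\left(g,Q \right)} = - \frac{149}{2} + g$ ($M{\left(g,Q \right)} = 2 + \frac{\left(-153 + g\right) + g}{2} = 2 + \frac{-153 + 2 g}{2} = 2 + \left(- \frac{153}{2} + g\right) = - \frac{149}{2} + g$)
$x = - \frac{24940611}{605900}$ ($x = - 2 \left(- \frac{227503}{14600} + \frac{\left(-536\right) \left(-28\right)}{415}\right) = - 2 \left(\left(-227503\right) \frac{1}{14600} + 15008 \cdot \frac{1}{415}\right) = - 2 \left(- \frac{227503}{14600} + \frac{15008}{415}\right) = \left(-2\right) \frac{24940611}{1211800} = - \frac{24940611}{605900} \approx -41.163$)
$\frac{M{\left(294,608 \right)}}{x} = \frac{- \frac{149}{2} + 294}{- \frac{24940611}{605900}} = \frac{439}{2} \left(- \frac{605900}{24940611}\right) = - \frac{132995050}{24940611}$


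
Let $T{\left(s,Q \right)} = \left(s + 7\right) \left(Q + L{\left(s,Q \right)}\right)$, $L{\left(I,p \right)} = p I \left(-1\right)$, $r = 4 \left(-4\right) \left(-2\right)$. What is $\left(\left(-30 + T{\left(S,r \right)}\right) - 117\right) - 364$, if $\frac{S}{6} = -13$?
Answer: $-179999$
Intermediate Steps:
$r = 32$ ($r = \left(-16\right) \left(-2\right) = 32$)
$S = -78$ ($S = 6 \left(-13\right) = -78$)
$L{\left(I,p \right)} = - I p$ ($L{\left(I,p \right)} = I p \left(-1\right) = - I p$)
$T{\left(s,Q \right)} = \left(7 + s\right) \left(Q - Q s\right)$ ($T{\left(s,Q \right)} = \left(s + 7\right) \left(Q - s Q\right) = \left(7 + s\right) \left(Q - Q s\right)$)
$\left(\left(-30 + T{\left(S,r \right)}\right) - 117\right) - 364 = \left(\left(-30 + 32 \left(7 - \left(-78\right)^{2} - -468\right)\right) - 117\right) - 364 = \left(\left(-30 + 32 \left(7 - 6084 + 468\right)\right) - 117\right) - 364 = \left(\left(-30 + 32 \left(-5609\right)\right) - 117\right) - 364 = \left(\left(-30 - 179488\right) - 117\right) - 364 = \left(-179518 - 117\right) - 364 = -179635 - 364 = -179999$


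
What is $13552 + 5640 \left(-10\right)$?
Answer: $-42848$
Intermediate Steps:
$13552 + 5640 \left(-10\right) = 13552 - 56400 = -42848$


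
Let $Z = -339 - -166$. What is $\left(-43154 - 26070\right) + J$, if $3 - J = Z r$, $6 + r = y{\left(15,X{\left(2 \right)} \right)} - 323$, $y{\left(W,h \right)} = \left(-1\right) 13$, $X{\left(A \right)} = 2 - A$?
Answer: $-128387$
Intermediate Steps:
$y{\left(W,h \right)} = -13$
$Z = -173$ ($Z = -339 + 166 = -173$)
$r = -342$ ($r = -6 - 336 = -342$)
$J = -59163$ ($J = 3 - \left(-173\right) \left(-342\right) = 3 - 59166 = -59163$)
$\left(-43154 - 26070\right) + J = \left(-43154 - 26070\right) - 59163 = -69224 - 59163 = -128387$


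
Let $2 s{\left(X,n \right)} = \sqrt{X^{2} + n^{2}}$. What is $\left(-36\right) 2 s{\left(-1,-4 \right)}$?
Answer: $- 36 \sqrt{17} \approx -148.43$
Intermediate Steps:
$s{\left(X,n \right)} = \frac{\sqrt{X^{2} + n^{2}}}{2}$
$\left(-36\right) 2 s{\left(-1,-4 \right)} = \left(-36\right) 2 \frac{\sqrt{\left(-1\right)^{2} + \left(-4\right)^{2}}}{2} = - 72 \frac{\sqrt{1 + 16}}{2} = - 72 \frac{\sqrt{17}}{2} = - 36 \sqrt{17}$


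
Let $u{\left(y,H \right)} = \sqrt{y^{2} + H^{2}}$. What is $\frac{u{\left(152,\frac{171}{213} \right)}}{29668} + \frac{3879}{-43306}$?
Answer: $- \frac{3879}{43306} + \frac{19 \sqrt{322633}}{2106428} \approx -0.084448$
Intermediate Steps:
$u{\left(y,H \right)} = \sqrt{H^{2} + y^{2}}$
$\frac{u{\left(152,\frac{171}{213} \right)}}{29668} + \frac{3879}{-43306} = \frac{\sqrt{\left(\frac{171}{213}\right)^{2} + 152^{2}}}{29668} + \frac{3879}{-43306} = \sqrt{\left(171 \cdot \frac{1}{213}\right)^{2} + 23104} \cdot \frac{1}{29668} + 3879 \left(- \frac{1}{43306}\right) = \sqrt{\left(\frac{57}{71}\right)^{2} + 23104} \cdot \frac{1}{29668} - \frac{3879}{43306} = \sqrt{\frac{3249}{5041} + 23104} \cdot \frac{1}{29668} - \frac{3879}{43306} = \sqrt{\frac{116470513}{5041}} \cdot \frac{1}{29668} - \frac{3879}{43306} = \frac{19 \sqrt{322633}}{71} \cdot \frac{1}{29668} - \frac{3879}{43306} = \frac{19 \sqrt{322633}}{2106428} - \frac{3879}{43306} = - \frac{3879}{43306} + \frac{19 \sqrt{322633}}{2106428}$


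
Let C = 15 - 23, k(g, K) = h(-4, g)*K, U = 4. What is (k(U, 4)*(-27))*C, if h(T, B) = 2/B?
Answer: 432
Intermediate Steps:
k(g, K) = 2*K/g (k(g, K) = (2/g)*K = 2*K/g)
C = -8
(k(U, 4)*(-27))*C = ((2*4/4)*(-27))*(-8) = ((2*4*(1/4))*(-27))*(-8) = (2*(-27))*(-8) = -54*(-8) = 432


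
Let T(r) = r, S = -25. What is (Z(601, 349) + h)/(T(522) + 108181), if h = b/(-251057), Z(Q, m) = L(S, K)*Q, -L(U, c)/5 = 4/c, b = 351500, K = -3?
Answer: 3016650640/81871947213 ≈ 0.036846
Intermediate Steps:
L(U, c) = -20/c
Z(Q, m) = 20*Q/3 (Z(Q, m) = (-20/(-3))*Q = (-20*(-⅓))*Q = 20*Q/3)
h = -351500/251057 (h = 351500/(-251057) = 351500*(-1/251057) = -351500/251057 ≈ -1.4001)
(Z(601, 349) + h)/(T(522) + 108181) = ((20/3)*601 - 351500/251057)/(522 + 108181) = (12020/3 - 351500/251057)/108703 = (3016650640/753171)*(1/108703) = 3016650640/81871947213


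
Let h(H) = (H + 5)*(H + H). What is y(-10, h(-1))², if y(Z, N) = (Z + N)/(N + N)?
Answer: 81/64 ≈ 1.2656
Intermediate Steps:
h(H) = 2*H*(5 + H) (h(H) = (5 + H)*(2*H) = 2*H*(5 + H))
y(Z, N) = (N + Z)/(2*N) (y(Z, N) = (N + Z)/((2*N)) = (N + Z)*(1/(2*N)) = (N + Z)/(2*N))
y(-10, h(-1))² = ((2*(-1)*(5 - 1) - 10)/(2*((2*(-1)*(5 - 1)))))² = ((2*(-1)*4 - 10)/(2*((2*(-1)*4))))² = ((½)*(-8 - 10)/(-8))² = ((½)*(-⅛)*(-18))² = (9/8)² = 81/64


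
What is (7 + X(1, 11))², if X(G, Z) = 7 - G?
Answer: 169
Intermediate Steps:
(7 + X(1, 11))² = (7 + (7 - 1*1))² = (7 + (7 - 1))² = (7 + 6)² = 13² = 169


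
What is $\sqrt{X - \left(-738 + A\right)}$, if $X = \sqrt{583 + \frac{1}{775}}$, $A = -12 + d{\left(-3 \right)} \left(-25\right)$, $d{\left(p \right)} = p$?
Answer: $\frac{\sqrt{16216875 + 155 \sqrt{14006606}}}{155} \approx 26.441$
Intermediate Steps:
$A = 63$ ($A = -12 - -75 = -12 + 75 = 63$)
$X = \frac{\sqrt{14006606}}{155}$ ($X = \sqrt{583 + \frac{1}{775}} = \sqrt{\frac{451826}{775}} = \frac{\sqrt{14006606}}{155} \approx 24.145$)
$\sqrt{X - \left(-738 + A\right)} = \sqrt{\frac{\sqrt{14006606}}{155} + \left(738 - 63\right)} = \sqrt{\frac{\sqrt{14006606}}{155} + 675} = \sqrt{675 + \frac{\sqrt{14006606}}{155}}$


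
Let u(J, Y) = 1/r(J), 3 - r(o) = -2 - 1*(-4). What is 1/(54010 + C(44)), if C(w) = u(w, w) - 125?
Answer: 1/53886 ≈ 1.8558e-5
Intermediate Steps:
r(o) = 1 (r(o) = 3 - (-2 - 1*(-4)) = 3 - (-2 + 4) = 3 - 1*2 = 3 - 2 = 1)
u(J, Y) = 1 (u(J, Y) = 1/1 = 1)
C(w) = -124 (C(w) = 1 - 125 = -124)
1/(54010 + C(44)) = 1/(54010 - 124) = 1/53886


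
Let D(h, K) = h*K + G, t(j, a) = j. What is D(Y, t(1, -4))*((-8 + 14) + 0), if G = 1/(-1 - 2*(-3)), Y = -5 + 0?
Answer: -144/5 ≈ -28.800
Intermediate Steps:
Y = -5
G = ⅕ (G = 1/(-1 + 6) = 1/5 = ⅕ ≈ 0.20000)
D(h, K) = ⅕ + K*h (D(h, K) = h*K + ⅕ = K*h + ⅕ = ⅕ + K*h)
D(Y, t(1, -4))*((-8 + 14) + 0) = (⅕ + 1*(-5))*((-8 + 14) + 0) = (⅕ - 5)*(6 + 0) = -24/5*6 = -144/5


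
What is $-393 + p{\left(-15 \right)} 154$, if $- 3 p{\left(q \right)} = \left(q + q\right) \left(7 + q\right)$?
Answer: $-12713$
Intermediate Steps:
$p{\left(q \right)} = - \frac{2 q \left(7 + q\right)}{3}$ ($p{\left(q \right)} = - \frac{\left(q + q\right) \left(7 + q\right)}{3} = - \frac{2 q \left(7 + q\right)}{3}$)
$-393 + p{\left(-15 \right)} 154 = -393 + \left(- \frac{2}{3}\right) \left(-15\right) \left(7 - 15\right) 154 = -393 + \left(- \frac{2}{3}\right) \left(-15\right) \left(-8\right) 154 = -393 - 12320 = -12713$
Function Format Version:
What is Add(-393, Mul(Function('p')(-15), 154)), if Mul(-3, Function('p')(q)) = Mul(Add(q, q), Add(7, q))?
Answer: -12713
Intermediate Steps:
Function('p')(q) = Mul(Rational(-2, 3), q, Add(7, q)) (Function('p')(q) = Mul(Rational(-1, 3), Mul(Add(q, q), Add(7, q))) = Mul(Rational(-1, 3), Mul(Mul(2, q), Add(7, q))) = Mul(Rational(-1, 3), Mul(2, q, Add(7, q))) = Mul(Rational(-2, 3), q, Add(7, q)))
Add(-393, Mul(Function('p')(-15), 154)) = Add(-393, Mul(Mul(Rational(-2, 3), -15, Add(7, -15)), 154)) = Add(-393, Mul(Mul(Rational(-2, 3), -15, -8), 154)) = Add(-393, Mul(-80, 154)) = Add(-393, -12320) = -12713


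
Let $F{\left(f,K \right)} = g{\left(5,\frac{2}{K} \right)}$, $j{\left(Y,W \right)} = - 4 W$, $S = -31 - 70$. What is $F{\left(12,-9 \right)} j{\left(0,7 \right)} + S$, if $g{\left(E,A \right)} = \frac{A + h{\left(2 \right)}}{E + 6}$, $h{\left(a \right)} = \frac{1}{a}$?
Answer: $- \frac{10069}{99} \approx -101.71$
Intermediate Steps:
$S = -101$ ($S = -31 - 70 = -101$)
$g{\left(E,A \right)} = \frac{\frac{1}{2} + A}{6 + E}$ ($g{\left(E,A \right)} = \frac{A + \frac{1}{2}}{E + 6} = \frac{A + \frac{1}{2}}{6 + E} = \frac{\frac{1}{2} + A}{6 + E}$)
$F{\left(f,K \right)} = \frac{1}{22} + \frac{2}{11 K}$ ($F{\left(f,K \right)} = \frac{\frac{1}{2} + \frac{2}{K}}{6 + 5} = \frac{\frac{1}{2} + \frac{2}{K}}{11} = \frac{1}{22} + \frac{2}{11 K}$)
$F{\left(12,-9 \right)} j{\left(0,7 \right)} + S = \frac{4 - 9}{22 \left(-9\right)} \left(\left(-4\right) 7\right) - 101 = \frac{1}{22} \left(- \frac{1}{9}\right) \left(-5\right) \left(-28\right) - 101 = \frac{5}{198} \left(-28\right) - 101 = - \frac{70}{99} - 101 = - \frac{10069}{99}$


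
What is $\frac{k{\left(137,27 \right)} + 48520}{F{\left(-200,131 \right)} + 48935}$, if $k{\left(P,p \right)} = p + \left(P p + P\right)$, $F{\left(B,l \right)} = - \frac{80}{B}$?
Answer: $\frac{87305}{81559} \approx 1.0705$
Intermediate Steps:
$k{\left(P,p \right)} = P + p + P p$ ($k{\left(P,p \right)} = p + \left(P + P p\right) = P + p + P p$)
$\frac{k{\left(137,27 \right)} + 48520}{F{\left(-200,131 \right)} + 48935} = \frac{\left(137 + 27 + 137 \cdot 27\right) + 48520}{- \frac{80}{-200} + 48935} = \frac{\left(137 + 27 + 3699\right) + 48520}{\left(-80\right) \left(- \frac{1}{200}\right) + 48935} = \frac{3863 + 48520}{\frac{2}{5} + 48935} = \frac{52383}{\frac{244677}{5}} = 52383 \cdot \frac{5}{244677} = \frac{87305}{81559}$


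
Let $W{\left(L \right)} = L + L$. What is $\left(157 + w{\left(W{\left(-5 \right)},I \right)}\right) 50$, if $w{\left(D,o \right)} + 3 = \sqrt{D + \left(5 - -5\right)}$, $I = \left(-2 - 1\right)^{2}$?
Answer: $7700$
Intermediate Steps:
$I = 9$ ($I = \left(-3\right)^{2} = 9$)
$W{\left(L \right)} = 2 L$
$w{\left(D,o \right)} = -3 + \sqrt{10 + D}$ ($w{\left(D,o \right)} = -3 + \sqrt{D + \left(5 - -5\right)} = -3 + \sqrt{D + \left(5 + 5\right)} = -3 + \sqrt{D + 10} = -3 + \sqrt{10 + D}$)
$\left(157 + w{\left(W{\left(-5 \right)},I \right)}\right) 50 = \left(157 - \left(3 - \sqrt{10 + 2 \left(-5\right)}\right)\right) 50 = \left(157 - \left(3 - \sqrt{10 - 10}\right)\right) 50 = \left(157 - \left(3 - \sqrt{0}\right)\right) 50 = \left(157 + \left(-3 + 0\right)\right) 50 = \left(157 - 3\right) 50 = 154 \cdot 50 = 7700$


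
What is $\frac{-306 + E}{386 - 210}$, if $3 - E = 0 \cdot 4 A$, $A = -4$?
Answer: $- \frac{303}{176} \approx -1.7216$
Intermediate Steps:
$E = 3$ ($E = 3 - 0 \cdot 4 \left(-4\right) = 3 - 0 \left(-4\right) = 3 - 0 = 3 + 0 = 3$)
$\frac{-306 + E}{386 - 210} = \frac{-306 + 3}{386 - 210} = - \frac{303}{176}$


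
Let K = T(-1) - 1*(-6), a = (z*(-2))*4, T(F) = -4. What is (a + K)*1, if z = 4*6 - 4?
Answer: -158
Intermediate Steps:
z = 20 (z = 24 - 4 = 20)
a = -160 (a = (20*(-2))*4 = -40*4 = -160)
K = 2 (K = -4 - 1*(-6) = -4 + 6 = 2)
(a + K)*1 = (-160 + 2)*1 = -158*1 = -158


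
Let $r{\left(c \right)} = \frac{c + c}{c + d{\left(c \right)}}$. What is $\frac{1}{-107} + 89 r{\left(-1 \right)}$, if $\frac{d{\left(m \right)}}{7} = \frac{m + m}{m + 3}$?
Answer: $\frac{9519}{428} \approx 22.241$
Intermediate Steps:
$d{\left(m \right)} = \frac{14 m}{3 + m}$ ($d{\left(m \right)} = 7 \frac{m + m}{m + 3} = 7 \frac{2 m}{3 + m} = \frac{14 m}{3 + m}$)
$r{\left(c \right)} = \frac{2 c}{c + \frac{14 c}{3 + c}}$ ($r{\left(c \right)} = \frac{c + c}{c + \frac{14 c}{3 + c}} = \frac{2 c}{c + \frac{14 c}{3 + c}}$)
$\frac{1}{-107} + 89 r{\left(-1 \right)} = \frac{1}{-107} + 89 \frac{2 \left(3 - 1\right)}{17 - 1} = - \frac{1}{107} + 89 \cdot 2 \cdot \frac{1}{16} \cdot 2 = - \frac{1}{107} + 89 \cdot \frac{1}{4} = - \frac{1}{107} + \frac{89}{4} = \frac{9519}{428}$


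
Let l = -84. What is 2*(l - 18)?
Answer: -204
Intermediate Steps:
2*(l - 18) = 2*(-84 - 18) = 2*(-102) = -204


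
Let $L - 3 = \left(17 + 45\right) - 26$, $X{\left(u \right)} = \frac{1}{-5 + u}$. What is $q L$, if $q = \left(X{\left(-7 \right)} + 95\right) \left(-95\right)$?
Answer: $- \frac{1406665}{4} \approx -3.5167 \cdot 10^{5}$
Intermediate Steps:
$q = - \frac{108205}{12}$ ($q = \left(\frac{1}{-5 - 7} + 95\right) \left(-95\right) = \left(\frac{1}{-12} + 95\right) \left(-95\right) = \left(- \frac{1}{12} + 95\right) \left(-95\right) = \frac{1139}{12} \left(-95\right) = - \frac{108205}{12} \approx -9017.1$)
$L = 39$ ($L = 3 + \left(\left(17 + 45\right) - 26\right) = 3 + \left(62 - 26\right) = 3 + 36 = 39$)
$q L = \left(- \frac{108205}{12}\right) 39 = - \frac{1406665}{4}$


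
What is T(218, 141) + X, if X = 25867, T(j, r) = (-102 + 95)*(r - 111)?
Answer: 25657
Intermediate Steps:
T(j, r) = 777 - 7*r (T(j, r) = -7*(-111 + r) = 777 - 7*r)
T(218, 141) + X = (777 - 7*141) + 25867 = (777 - 987) + 25867 = -210 + 25867 = 25657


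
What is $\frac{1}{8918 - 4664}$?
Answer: $\frac{1}{4254} \approx 0.00023507$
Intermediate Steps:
$\frac{1}{8918 - 4664} = \frac{1}{4254}$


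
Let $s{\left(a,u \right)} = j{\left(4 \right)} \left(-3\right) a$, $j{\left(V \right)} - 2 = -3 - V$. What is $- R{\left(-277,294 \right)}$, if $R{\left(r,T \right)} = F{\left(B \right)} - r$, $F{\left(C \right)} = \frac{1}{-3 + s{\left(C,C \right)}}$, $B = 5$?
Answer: $- \frac{19945}{72} \approx -277.01$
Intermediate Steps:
$j{\left(V \right)} = -1 - V$ ($j{\left(V \right)} = 2 - \left(3 + V\right) = -1 - V$)
$s{\left(a,u \right)} = 15 a$ ($s{\left(a,u \right)} = \left(-1 - 4\right) \left(-3\right) a = \left(-5\right) \left(-3\right) a = 15 a$)
$F{\left(C \right)} = \frac{1}{-3 + 15 C}$
$R{\left(r,T \right)} = \frac{1}{72} - r$ ($R{\left(r,T \right)} = \frac{1}{3 \left(-1 + 5 \cdot 5\right)} - r = \frac{1}{3 \left(-1 + 25\right)} - r = \frac{1}{3 \cdot 24} - r = \frac{1}{3} \cdot \frac{1}{24} - r = \frac{1}{72} - r$)
$- R{\left(-277,294 \right)} = - (\frac{1}{72} - -277) = - (\frac{1}{72} + 277) = \left(-1\right) \frac{19945}{72} = - \frac{19945}{72}$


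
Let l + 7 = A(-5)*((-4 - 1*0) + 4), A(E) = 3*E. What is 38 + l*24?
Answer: -130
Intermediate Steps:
l = -7 (l = -7 + (3*(-5))*((-4 - 1*0) + 4) = -7 - 15*((-4 + 0) + 4) = -7 - 15*(-4 + 4) = -7 - 15*0 = -7 + 0 = -7)
38 + l*24 = 38 - 7*24 = 38 - 168 = -130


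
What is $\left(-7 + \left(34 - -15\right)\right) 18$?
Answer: $756$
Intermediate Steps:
$\left(-7 + \left(34 - -15\right)\right) 18 = \left(-7 + \left(34 + 15\right)\right) 18 = \left(-7 + 49\right) 18 = 42 \cdot 18 = 756$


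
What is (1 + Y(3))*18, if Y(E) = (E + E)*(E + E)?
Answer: 666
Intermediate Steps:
Y(E) = 4*E² (Y(E) = (2*E)*(2*E) = 4*E²)
(1 + Y(3))*18 = (1 + 4*3²)*18 = (1 + 4*9)*18 = (1 + 36)*18 = 37*18 = 666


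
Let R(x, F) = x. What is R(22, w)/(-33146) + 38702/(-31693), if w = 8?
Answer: -641756869/525248089 ≈ -1.2218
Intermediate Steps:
R(22, w)/(-33146) + 38702/(-31693) = 22/(-33146) + 38702/(-31693) = 22*(-1/33146) + 38702*(-1/31693) = -11/16573 - 38702/31693 = -641756869/525248089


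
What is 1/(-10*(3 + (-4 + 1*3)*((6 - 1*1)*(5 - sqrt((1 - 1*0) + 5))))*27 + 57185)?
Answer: 101/6358129 + 54*sqrt(6)/158953225 ≈ 1.6717e-5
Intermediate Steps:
1/(-10*(3 + (-4 + 1*3)*((6 - 1*1)*(5 - sqrt((1 - 1*0) + 5))))*27 + 57185) = 1/(-10*(3 + (-4 + 3)*((6 - 1)*(5 - sqrt((1 + 0) + 5))))*27 + 57185) = 1/(-10*(3 - 5*(5 - sqrt(1 + 5)))*27 + 57185) = 1/(-10*(3 - 5*(5 - sqrt(6)))*27 + 57185) = 1/(-10*(3 - (25 - 5*sqrt(6)))*27 + 57185) = 1/(-10*(3 + (-25 + 5*sqrt(6)))*27 + 57185) = 1/(-10*(-22 + 5*sqrt(6))*27 + 57185) = 1/((220 - 50*sqrt(6))*27 + 57185) = 1/((5940 - 1350*sqrt(6)) + 57185) = 1/(63125 - 1350*sqrt(6))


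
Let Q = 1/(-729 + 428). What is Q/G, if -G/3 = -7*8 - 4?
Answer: -1/54180 ≈ -1.8457e-5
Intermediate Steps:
G = 180 (G = -3*(-7*8 - 4) = -3*(-56 - 4) = -3*(-60) = 180)
Q = -1/301 (Q = 1/(-301) = -1/301 ≈ -0.0033223)
Q/G = -1/301/180 = -1/301*1/180 = -1/54180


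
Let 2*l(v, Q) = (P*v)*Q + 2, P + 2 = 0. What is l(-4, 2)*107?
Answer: 963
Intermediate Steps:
P = -2 (P = -2 + 0 = -2)
l(v, Q) = 1 - Q*v (l(v, Q) = ((-2*v)*Q + 2)/2 = (-2*Q*v + 2)/2 = (2 - 2*Q*v)/2 = 1 - Q*v)
l(-4, 2)*107 = (1 - 1*2*(-4))*107 = (1 + 8)*107 = 9*107 = 963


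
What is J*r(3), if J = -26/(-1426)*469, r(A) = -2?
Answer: -12194/713 ≈ -17.102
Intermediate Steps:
J = 6097/713 (J = -26*(-1/1426)*469 = (13/713)*469 = 6097/713 ≈ 8.5512)
J*r(3) = (6097/713)*(-2) = -12194/713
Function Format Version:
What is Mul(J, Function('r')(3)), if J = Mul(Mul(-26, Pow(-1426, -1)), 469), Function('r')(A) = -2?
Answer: Rational(-12194, 713) ≈ -17.102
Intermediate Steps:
J = Rational(6097, 713) (J = Mul(Mul(-26, Rational(-1, 1426)), 469) = Mul(Rational(13, 713), 469) = Rational(6097, 713) ≈ 8.5512)
Mul(J, Function('r')(3)) = Mul(Rational(6097, 713), -2) = Rational(-12194, 713)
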